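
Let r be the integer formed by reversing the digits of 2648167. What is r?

7618462

Reversing 2648167 gives 7618462.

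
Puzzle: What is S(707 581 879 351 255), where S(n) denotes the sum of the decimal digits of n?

73

7+0+7+5+8+1+8+7+9+3+5+1+2+5+5 = 73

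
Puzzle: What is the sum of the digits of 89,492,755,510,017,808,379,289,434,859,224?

8+9+4+9+2+7+5+5+5+1+0+0+1+7+8+0+8+3+7+9+2+8+9+4+3+4+8+5+9+2+2+4 = 158

158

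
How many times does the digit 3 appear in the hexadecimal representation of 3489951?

1

3489951 in base 16 is 35409F.
The digit 3 appears 1 time.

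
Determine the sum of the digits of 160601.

1+6+0+6+0+1 = 14

14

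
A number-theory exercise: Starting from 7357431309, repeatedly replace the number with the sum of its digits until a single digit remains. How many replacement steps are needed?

2

7357431309 → 42 → 6 (2 steps)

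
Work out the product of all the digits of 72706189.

7×2×7×0×6×1×8×9 = 0

0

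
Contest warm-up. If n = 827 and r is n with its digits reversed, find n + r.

1555

Reverse of 827 is 728.
827 + 728 = 1555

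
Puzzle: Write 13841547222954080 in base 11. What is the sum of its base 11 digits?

90

13841547222954080 in base 11 is 334A386236A69593.
Digit sum: 3+3+4+10+3+8+6+2+3+6+10+6+9+5+9+3 = 90.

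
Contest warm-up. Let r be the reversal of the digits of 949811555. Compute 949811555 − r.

394692606

Reverse of 949811555 is 555118949.
949811555 − 555118949 = 394692606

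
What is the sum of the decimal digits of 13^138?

13^138 = 5298862111705984468986826004208960681542272238274522316228155317510506921316368923561909729710342452590041368532447502426123793365390569569956006999824329
Sum of its 154 digits: 676.

676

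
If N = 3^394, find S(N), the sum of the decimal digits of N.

810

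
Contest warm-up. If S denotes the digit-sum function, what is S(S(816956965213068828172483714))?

4

First digit sum: 130.
1+3+0 = 4.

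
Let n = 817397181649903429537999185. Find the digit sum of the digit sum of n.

First digit sum: 147.
1+4+7 = 12.

12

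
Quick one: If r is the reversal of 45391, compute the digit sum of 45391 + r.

26

Reversal of 45391 is 19354; 45391 + 19354 = 64745.
Digit sum of 64745: 6+4+7+4+5 = 26.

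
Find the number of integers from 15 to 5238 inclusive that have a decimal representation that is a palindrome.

141

The integers in [15, 5238] that have a decimal representation that is a palindrome: 22, 33, 44, 55, 66, 77, …, 5115, 5225.
141 qualify.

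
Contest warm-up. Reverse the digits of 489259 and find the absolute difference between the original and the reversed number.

Reverse of 489259 is 952984.
|489259 − 952984| = 463725

463725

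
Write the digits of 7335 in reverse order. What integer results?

Reversing 7335 gives 5337.

5337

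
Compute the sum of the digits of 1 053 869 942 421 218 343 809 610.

99

1+0+5+3+8+6+9+9+4+2+4+2+1+2+1+8+3+4+3+8+0+9+6+1+0 = 99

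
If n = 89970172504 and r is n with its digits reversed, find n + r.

130497280502

Reverse of 89970172504 is 40527107998.
89970172504 + 40527107998 = 130497280502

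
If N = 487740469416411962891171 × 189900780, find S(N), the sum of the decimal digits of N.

147

487740469416411962891171 × 189900780 = 92622295579742776554364428013380
Sum of its 32 digits: 147.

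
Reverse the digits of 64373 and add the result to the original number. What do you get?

101719

Reverse of 64373 is 37346.
64373 + 37346 = 101719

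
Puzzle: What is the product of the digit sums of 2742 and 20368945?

555

S(2742) = 2+7+4+2 = 15.
S(20368945) = 2+0+3+6+8+9+4+5 = 37.
15 · 37 = 555.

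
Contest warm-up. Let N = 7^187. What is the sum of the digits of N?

7^187 = 107977553360979671039059780865956653364244620013381015189483997224402838847174791454409973772716892502021539903543029012599575248169595965353812536306626667543
Sum of its 159 digits: 736.

736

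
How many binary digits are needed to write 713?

713 in base 2 is 1011001001, which has 10 digits.

10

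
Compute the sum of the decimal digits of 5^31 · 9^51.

5^31 · 9^51 = 21599222377818552680910332910207060418645700896200723946094512939453125
Sum of its 71 digits: 288.

288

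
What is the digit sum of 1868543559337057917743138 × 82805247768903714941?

1868543559337057917743138 × 82805247768903714941 = 154725212397894321435368924767062806810824858
Sum of its 45 digits: 205.

205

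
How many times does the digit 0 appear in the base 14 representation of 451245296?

1

451245296 in base 14 is 43D03DCC.
The digit 0 appears 1 time.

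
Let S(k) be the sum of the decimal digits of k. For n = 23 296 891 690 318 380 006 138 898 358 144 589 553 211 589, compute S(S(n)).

9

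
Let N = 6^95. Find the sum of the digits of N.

324

6^95 = 84017312692910353150294530241519781447677946305678352821897115016653438976
Sum of its 74 digits: 324.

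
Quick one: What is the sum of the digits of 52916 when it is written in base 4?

14

52916 in base 4 is 30322310.
Digit sum: 3+0+3+2+2+3+1+0 = 14.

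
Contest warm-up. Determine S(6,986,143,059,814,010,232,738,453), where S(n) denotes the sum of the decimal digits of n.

6+9+8+6+1+4+3+0+5+9+8+1+4+0+1+0+2+3+2+7+3+8+4+5+3 = 102

102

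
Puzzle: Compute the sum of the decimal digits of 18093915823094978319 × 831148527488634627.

18093915823094978319 × 831148527488634627 = 15038731492868697620121198829477652013
Sum of its 38 digits: 171.

171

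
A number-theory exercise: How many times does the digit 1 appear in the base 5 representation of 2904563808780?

4

2904563808780 in base 5 is 340042021313340110.
The digit 1 appears 4 times.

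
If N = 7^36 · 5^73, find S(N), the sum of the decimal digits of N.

7^36 · 5^73 = 2807629242117051352274758768142258645518667681262314772538957186043262481689453125
Sum of its 82 digits: 365.

365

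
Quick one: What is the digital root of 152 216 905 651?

7

1+5+2+2+1+6+9+0+5+6+5+1 = 43
4+3 = 7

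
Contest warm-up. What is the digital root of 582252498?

5+8+2+2+5+2+4+9+8 = 45
4+5 = 9

9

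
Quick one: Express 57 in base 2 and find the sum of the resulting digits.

4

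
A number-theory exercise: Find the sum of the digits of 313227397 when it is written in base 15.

49

313227397 in base 15 is 1C7731B7.
Digit sum: 1+12+7+7+3+1+11+7 = 49.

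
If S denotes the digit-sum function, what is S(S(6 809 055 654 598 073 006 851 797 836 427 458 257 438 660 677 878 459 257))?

16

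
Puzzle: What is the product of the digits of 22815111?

160

2×2×8×1×5×1×1×1 = 160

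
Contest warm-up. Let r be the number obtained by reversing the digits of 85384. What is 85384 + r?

133742

Reverse of 85384 is 48358.
85384 + 48358 = 133742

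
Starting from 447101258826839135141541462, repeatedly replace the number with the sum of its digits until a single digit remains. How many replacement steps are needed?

2

447101258826839135141541462 → 105 → 6 (2 steps)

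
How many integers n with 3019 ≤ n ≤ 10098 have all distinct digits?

3522

The integers in [3019, 10098] that have all distinct digits: 3019, 3021, 3024, 3025, 3026, 3027, …, 9875, 9876.
3522 qualify.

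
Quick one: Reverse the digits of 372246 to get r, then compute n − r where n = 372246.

-270027

Reverse of 372246 is 642273.
372246 − 642273 = -270027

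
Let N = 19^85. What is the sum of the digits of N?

460

19^85 = 4943745220665013416622130055650473263726757930236695311442483036762574572597089739422226505532147191437533699
Sum of its 109 digits: 460.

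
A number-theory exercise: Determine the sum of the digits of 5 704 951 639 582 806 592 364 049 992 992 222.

166

5+7+0+4+9+5+1+6+3+9+5+8+2+8+0+6+5+9+2+3+6+4+0+4+9+9+9+2+9+9+2+2+2+2 = 166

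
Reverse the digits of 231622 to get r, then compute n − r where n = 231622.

5490

Reverse of 231622 is 226132.
231622 − 226132 = 5490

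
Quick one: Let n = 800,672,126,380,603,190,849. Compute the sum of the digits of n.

83

8+0+0+6+7+2+1+2+6+3+8+0+6+0+3+1+9+0+8+4+9 = 83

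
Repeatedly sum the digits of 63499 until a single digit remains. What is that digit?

4

6+3+4+9+9 = 31
3+1 = 4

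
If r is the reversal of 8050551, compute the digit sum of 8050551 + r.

30

Reversal of 8050551 is 1550508; 8050551 + 1550508 = 9601059.
Digit sum of 9601059: 9+6+0+1+0+5+9 = 30.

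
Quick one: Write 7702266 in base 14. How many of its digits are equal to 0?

1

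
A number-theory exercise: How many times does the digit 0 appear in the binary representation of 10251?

9

10251 in base 2 is 10100000001011.
The digit 0 appears 9 times.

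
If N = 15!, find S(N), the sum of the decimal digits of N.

15! = 1307674368000
Sum of its 13 digits: 45.

45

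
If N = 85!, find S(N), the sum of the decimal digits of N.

414

85! = 281710411438055027694947944226061159480056634330574206405101912752560026159795933451040286452340924018275123200000000000000000000
Sum of its 129 digits: 414.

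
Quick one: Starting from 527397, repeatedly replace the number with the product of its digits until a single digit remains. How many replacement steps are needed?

2

527397 → 13230 → 0 (2 steps)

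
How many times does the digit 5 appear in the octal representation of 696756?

696756 in base 8 is 2520664.
The digit 5 appears 1 time.

1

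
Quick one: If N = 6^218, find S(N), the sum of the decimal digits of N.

6^218 = 43348351235336463895275242046862202520122376964468316076892363961220740005582924429347077108445282897743524425778182074855814924917756228248138900152047617802058822844416
Sum of its 170 digits: 729.

729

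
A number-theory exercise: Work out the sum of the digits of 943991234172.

9+4+3+9+9+1+2+3+4+1+7+2 = 54

54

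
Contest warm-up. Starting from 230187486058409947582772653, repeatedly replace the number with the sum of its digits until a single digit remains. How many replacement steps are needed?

2

230187486058409947582772653 → 130 → 4 (2 steps)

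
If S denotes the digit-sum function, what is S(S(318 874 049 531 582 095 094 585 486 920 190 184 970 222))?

16

First digit sum: 187.
1+8+7 = 16.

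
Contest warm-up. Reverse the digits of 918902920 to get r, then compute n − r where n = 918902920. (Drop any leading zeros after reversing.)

Reverse of 918902920 is 29209819.
918902920 − 29209819 = 889693101

889693101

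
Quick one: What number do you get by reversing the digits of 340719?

917043

Reversing 340719 gives 917043.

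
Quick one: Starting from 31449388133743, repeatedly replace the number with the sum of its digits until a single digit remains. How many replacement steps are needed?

2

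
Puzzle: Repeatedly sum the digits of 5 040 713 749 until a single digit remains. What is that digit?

4

5+0+4+0+7+1+3+7+4+9 = 40
4+0 = 4
(Equivalently, 5 040 713 749 mod 9 = 4.)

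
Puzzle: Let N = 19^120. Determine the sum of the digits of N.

631

19^120 = 2821188561558006050182806325699651325904349317385522184850131166315238114862945518835835570975439814916967715430619167129237431101638511203016746250533601
Sum of its 154 digits: 631.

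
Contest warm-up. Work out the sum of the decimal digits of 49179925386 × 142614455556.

90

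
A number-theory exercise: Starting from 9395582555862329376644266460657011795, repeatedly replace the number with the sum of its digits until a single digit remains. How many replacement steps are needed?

9395582555862329376644266460657011795 → 181 → 10 → 1 (3 steps)

3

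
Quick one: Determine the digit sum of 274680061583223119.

2+7+4+6+8+0+0+6+1+5+8+3+2+2+3+1+1+9 = 68

68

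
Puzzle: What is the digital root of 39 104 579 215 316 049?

6

3+9+1+0+4+5+7+9+2+1+5+3+1+6+0+4+9 = 69
6+9 = 15
1+5 = 6
(Equivalently, 39 104 579 215 316 049 mod 9 = 6.)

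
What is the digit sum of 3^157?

324

3^157 = 809164816771822689786320611221860560835816670552324143733808294394923420563
Sum of its 75 digits: 324.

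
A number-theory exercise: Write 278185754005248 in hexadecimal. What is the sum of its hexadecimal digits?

78

278185754005248 in base 16 is FD022B0C8F00.
Digit sum: 15+13+0+2+2+11+0+12+8+15+0+0 = 78.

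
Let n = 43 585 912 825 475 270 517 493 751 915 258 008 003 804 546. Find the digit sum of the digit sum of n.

16

First digit sum: 187.
1+8+7 = 16.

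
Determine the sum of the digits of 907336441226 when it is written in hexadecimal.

71

907336441226 in base 16 is D341775D8A.
Digit sum: 13+3+4+1+7+7+5+13+8+10 = 71.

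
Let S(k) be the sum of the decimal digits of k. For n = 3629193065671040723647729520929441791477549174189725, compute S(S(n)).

First digit sum: 242.
2+4+2 = 8.

8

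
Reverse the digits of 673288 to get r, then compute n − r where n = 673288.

Reverse of 673288 is 882376.
673288 − 882376 = -209088

-209088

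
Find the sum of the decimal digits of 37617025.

31

3+7+6+1+7+0+2+5 = 31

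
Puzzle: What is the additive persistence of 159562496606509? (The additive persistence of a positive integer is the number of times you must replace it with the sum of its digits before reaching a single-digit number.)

159562496606509 → 73 → 10 → 1 (3 steps)

3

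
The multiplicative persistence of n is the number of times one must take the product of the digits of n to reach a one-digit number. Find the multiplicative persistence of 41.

1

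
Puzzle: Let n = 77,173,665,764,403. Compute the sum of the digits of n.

7+7+1+7+3+6+6+5+7+6+4+4+0+3 = 66

66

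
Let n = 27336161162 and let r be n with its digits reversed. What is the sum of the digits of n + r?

Reversal of 27336161162 is 26116163372; 27336161162 + 26116163372 = 53452324534.
Digit sum of 53452324534: 5+3+4+5+2+3+2+4+5+3+4 = 40.

40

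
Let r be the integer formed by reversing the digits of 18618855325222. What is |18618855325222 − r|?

Reverse of 18618855325222 is 22252355881681.
|18618855325222 − 22252355881681| = 3633500556459

3633500556459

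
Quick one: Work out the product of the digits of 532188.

5×3×2×1×8×8 = 1920

1920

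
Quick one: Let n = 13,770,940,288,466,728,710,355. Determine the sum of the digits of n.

1+3+7+7+0+9+4+0+2+8+8+4+6+6+7+2+8+7+1+0+3+5+5 = 103

103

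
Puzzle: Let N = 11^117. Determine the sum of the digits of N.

11^117 = 69653695580638664146146210739439403350644178435084175619718090178680764419344828675775626625461188082649140520355067159771
Sum of its 122 digits: 557.

557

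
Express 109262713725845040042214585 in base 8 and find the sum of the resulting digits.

94

109262713725845040042214585 in base 8 is 55141217121445304216775402271.
Digit sum: 5+5+1+4+1+2+1+7+1+2+1+4+4+5+3+0+4+2+1+6+7+7+5+4+0+2+2+7+1 = 94.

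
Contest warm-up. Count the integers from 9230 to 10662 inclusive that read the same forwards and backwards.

14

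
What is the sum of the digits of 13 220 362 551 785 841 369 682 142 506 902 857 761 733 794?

1+3+2+2+0+3+6+2+5+5+1+7+8+5+8+4+1+3+6+9+6+8+2+1+4+2+5+0+6+9+0+2+8+5+7+7+6+1+7+3+3+7+9+4 = 193

193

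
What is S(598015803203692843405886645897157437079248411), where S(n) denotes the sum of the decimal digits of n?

209

5+9+8+0+1+5+8+0+3+2+0+3+6+9+2+8+4+3+4+0+5+8+8+6+6+4+5+8+9+7+1+5+7+4+3+7+0+7+9+2+4+8+4+1+1 = 209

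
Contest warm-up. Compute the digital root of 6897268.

1

6+8+9+7+2+6+8 = 46
4+6 = 10
1+0 = 1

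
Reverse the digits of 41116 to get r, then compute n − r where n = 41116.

-19998

Reverse of 41116 is 61114.
41116 − 61114 = -19998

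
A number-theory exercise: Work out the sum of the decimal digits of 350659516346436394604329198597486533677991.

213

3+5+0+6+5+9+5+1+6+3+4+6+4+3+6+3+9+4+6+0+4+3+2+9+1+9+8+5+9+7+4+8+6+5+3+3+6+7+7+9+9+1 = 213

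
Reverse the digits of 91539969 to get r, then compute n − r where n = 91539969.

-5453550

Reverse of 91539969 is 96993519.
91539969 − 96993519 = -5453550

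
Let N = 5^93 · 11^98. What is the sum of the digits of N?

5^93 · 11^98 = 114998863602163745951750063060128060345790635921416345705040067058563136069135607987822436118264934938038632368821726283485942961271053519567431067116558551788330078125
Sum of its 168 digits: 716.

716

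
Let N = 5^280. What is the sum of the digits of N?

5^280 = 5147557589468028918138952173471688968608379581234622827186407727103586079575077925903503598852329389191000040737479724643823563424844710048230292664204880460909752315501464181579649448394775390625
Sum of its 196 digits: 904.

904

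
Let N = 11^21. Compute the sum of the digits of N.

71

11^21 = 7400249944258160101211
Sum of its 22 digits: 71.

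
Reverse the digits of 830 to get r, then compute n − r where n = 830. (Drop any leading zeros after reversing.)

Reverse of 830 is 38.
830 − 38 = 792

792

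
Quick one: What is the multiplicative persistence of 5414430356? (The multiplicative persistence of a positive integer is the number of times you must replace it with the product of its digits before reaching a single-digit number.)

5414430356 → 0 (1 step)

1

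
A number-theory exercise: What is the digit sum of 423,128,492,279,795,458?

4+2+3+1+2+8+4+9+2+2+7+9+7+9+5+4+5+8 = 91

91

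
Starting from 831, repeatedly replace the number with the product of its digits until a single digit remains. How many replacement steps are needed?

831 → 24 → 8 (2 steps)

2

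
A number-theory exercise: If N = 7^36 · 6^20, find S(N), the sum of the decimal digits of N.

234

7^36 · 6^20 = 9695148112865106498069035688636592638919704576
Sum of its 46 digits: 234.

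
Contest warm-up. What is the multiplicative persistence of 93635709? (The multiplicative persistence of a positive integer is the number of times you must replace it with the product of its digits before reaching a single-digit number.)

93635709 → 0 (1 step)

1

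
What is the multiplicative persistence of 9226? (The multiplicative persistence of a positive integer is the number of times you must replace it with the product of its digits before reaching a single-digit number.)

9226 → 216 → 12 → 2 (3 steps)

3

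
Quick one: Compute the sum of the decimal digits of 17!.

63

17! = 355687428096000
Sum of its 15 digits: 63.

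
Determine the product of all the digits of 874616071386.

0

8×7×4×6×1×6×0×7×1×3×8×6 = 0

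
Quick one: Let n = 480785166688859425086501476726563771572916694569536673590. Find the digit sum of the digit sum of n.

15

First digit sum: 294.
2+9+4 = 15.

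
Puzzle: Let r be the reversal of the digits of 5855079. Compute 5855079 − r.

-3850506

Reverse of 5855079 is 9705585.
5855079 − 9705585 = -3850506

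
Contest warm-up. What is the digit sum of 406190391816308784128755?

106

4+0+6+1+9+0+3+9+1+8+1+6+3+0+8+7+8+4+1+2+8+7+5+5 = 106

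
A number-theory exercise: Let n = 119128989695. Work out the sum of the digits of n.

68

1+1+9+1+2+8+9+8+9+6+9+5 = 68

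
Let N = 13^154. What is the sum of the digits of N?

13^154 = 3525950858900620109463105899171222562671850431367637714145205893940785048238247198985678144023374404975902101139574339606106704430679361478807813893727348338103068614151689
Sum of its 172 digits: 751.

751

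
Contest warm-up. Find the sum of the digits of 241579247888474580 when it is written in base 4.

45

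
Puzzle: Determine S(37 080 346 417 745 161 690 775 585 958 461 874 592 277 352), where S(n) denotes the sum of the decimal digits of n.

3+7+0+8+0+3+4+6+4+1+7+7+4+5+1+6+1+6+9+0+7+7+5+5+8+5+9+5+8+4+6+1+8+7+4+5+9+2+2+7+7+3+5+2 = 213

213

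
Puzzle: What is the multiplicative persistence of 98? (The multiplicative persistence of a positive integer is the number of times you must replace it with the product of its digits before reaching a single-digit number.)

3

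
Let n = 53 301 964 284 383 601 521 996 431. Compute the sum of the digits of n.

5+3+3+0+1+9+6+4+2+8+4+3+8+3+6+0+1+5+2+1+9+9+6+4+3+1 = 106

106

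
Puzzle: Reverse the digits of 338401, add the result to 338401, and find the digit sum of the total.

Reversal of 338401 is 104833; 338401 + 104833 = 443234.
Digit sum of 443234: 4+4+3+2+3+4 = 20.

20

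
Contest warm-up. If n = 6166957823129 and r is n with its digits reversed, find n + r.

15380245419745

Reverse of 6166957823129 is 9213287596616.
6166957823129 + 9213287596616 = 15380245419745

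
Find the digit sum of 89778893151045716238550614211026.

8+9+7+7+8+8+9+3+1+5+1+0+4+5+7+1+6+2+3+8+5+5+0+6+1+4+2+1+1+0+2+6 = 135

135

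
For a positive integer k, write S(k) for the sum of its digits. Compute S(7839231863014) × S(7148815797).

S(7839231863014) = 7+8+3+9+2+3+1+8+6+3+0+1+4 = 55.
S(7148815797) = 7+1+4+8+8+1+5+7+9+7 = 57.
55 · 57 = 3135.

3135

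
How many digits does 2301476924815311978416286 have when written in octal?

27

2301476924815311978416286 in base 8 is 747266501501702663330144236, which has 27 digits.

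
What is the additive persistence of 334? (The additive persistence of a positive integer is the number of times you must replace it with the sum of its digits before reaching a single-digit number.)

2

334 → 10 → 1 (2 steps)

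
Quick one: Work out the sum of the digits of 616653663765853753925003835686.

6+1+6+6+5+3+6+6+3+7+6+5+8+5+3+7+5+3+9+2+5+0+0+3+8+3+5+6+8+6 = 146

146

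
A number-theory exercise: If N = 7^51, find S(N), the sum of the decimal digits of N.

7^51 = 12589255298531885026341962383987545444758743
Sum of its 44 digits: 217.

217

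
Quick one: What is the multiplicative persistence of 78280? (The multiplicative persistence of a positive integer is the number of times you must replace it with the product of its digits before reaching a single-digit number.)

1

78280 → 0 (1 step)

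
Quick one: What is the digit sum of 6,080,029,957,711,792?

6+0+8+0+0+2+9+9+5+7+7+1+1+7+9+2 = 73

73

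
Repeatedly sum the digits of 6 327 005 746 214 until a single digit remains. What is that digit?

6+3+2+7+0+0+5+7+4+6+2+1+4 = 47
4+7 = 11
1+1 = 2

2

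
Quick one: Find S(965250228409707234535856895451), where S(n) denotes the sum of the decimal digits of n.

139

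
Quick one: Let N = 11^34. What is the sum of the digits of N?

178

11^34 = 255476698618765889551019445759400441
Sum of its 36 digits: 178.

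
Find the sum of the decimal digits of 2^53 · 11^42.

2^53 · 11^42 = 493267550958805895913951678391182341889525370312662116728832
Sum of its 60 digits: 284.

284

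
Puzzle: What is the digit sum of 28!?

28! = 304888344611713860501504000000
Sum of its 30 digits: 90.

90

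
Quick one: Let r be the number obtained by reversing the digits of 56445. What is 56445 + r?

110910

Reverse of 56445 is 54465.
56445 + 54465 = 110910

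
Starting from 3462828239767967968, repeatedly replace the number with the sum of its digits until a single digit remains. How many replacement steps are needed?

2

3462828239767967968 → 112 → 4 (2 steps)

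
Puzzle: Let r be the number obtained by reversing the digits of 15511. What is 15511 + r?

27062

Reverse of 15511 is 11551.
15511 + 11551 = 27062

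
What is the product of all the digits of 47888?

14336

4×7×8×8×8 = 14336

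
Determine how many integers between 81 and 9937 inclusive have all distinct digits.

5201

The integers in [81, 9937] that have all distinct digits: 81, 82, 83, 84, 85, 86, …, 9875, 9876.
5201 qualify.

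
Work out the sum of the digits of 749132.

7+4+9+1+3+2 = 26

26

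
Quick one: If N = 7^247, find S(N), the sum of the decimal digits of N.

961

7^247 = 54854957576556865299555219821488223770492611732578777156559174264761635162080802265036764466629721124626962225763674796130798503983561122921577440806764720163706947866621104618064172888180249197159655224615543
Sum of its 209 digits: 961.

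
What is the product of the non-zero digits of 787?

7×8×7 = 392

392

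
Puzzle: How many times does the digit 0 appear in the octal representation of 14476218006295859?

1

14476218006295859 in base 8 is 633340544775152463.
The digit 0 appears 1 time.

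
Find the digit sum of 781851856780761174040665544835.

140

7+8+1+8+5+1+8+5+6+7+8+0+7+6+1+1+7+4+0+4+0+6+6+5+5+4+4+8+3+5 = 140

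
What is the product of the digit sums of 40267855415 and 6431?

658

S(40267855415) = 4+0+2+6+7+8+5+5+4+1+5 = 47.
S(6431) = 6+4+3+1 = 14.
47 · 14 = 658.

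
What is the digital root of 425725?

4+2+5+7+2+5 = 25
2+5 = 7
(Equivalently, 425725 mod 9 = 7.)

7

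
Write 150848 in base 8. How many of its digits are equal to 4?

2

150848 in base 8 is 446500.
The digit 4 appears 2 times.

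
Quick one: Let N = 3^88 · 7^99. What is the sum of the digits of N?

3^88 · 7^99 = 448101478378418934609855121143878228968113022041944453001063004537832859572995972038566050910214440248548197406430605690460023
Sum of its 126 digits: 513.

513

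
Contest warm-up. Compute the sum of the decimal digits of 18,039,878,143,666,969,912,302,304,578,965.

158

1+8+0+3+9+8+7+8+1+4+3+6+6+6+9+6+9+9+1+2+3+0+2+3+0+4+5+7+8+9+6+5 = 158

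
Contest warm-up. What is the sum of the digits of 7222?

13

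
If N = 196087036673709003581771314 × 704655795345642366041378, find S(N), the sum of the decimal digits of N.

196087036673709003581771314 × 704655795345642366041378 = 138173866784282560823514152171855272592095457430692
Sum of its 51 digits: 224.

224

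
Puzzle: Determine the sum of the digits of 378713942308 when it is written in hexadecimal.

58

378713942308 in base 16 is 582D1C2924.
Digit sum: 5+8+2+13+1+12+2+9+2+4 = 58.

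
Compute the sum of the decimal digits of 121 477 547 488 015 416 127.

85

1+2+1+4+7+7+5+4+7+4+8+8+0+1+5+4+1+6+1+2+7 = 85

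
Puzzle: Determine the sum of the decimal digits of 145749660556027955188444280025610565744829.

1+4+5+7+4+9+6+6+0+5+5+6+0+2+7+9+5+5+1+8+8+4+4+4+2+8+0+0+2+5+6+1+0+5+6+5+7+4+4+8+2+9 = 189

189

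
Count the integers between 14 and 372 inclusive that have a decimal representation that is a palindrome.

35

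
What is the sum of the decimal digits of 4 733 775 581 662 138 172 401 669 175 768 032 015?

157

4+7+3+3+7+7+5+5+8+1+6+6+2+1+3+8+1+7+2+4+0+1+6+6+9+1+7+5+7+6+8+0+3+2+0+1+5 = 157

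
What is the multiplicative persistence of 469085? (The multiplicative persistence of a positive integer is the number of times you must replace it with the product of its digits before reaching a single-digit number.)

469085 → 0 (1 step)

1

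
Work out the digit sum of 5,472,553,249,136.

56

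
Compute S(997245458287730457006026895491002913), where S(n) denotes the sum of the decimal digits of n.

9+9+7+2+4+5+4+5+8+2+8+7+7+3+0+4+5+7+0+0+6+0+2+6+8+9+5+4+9+1+0+0+2+9+1+3 = 161

161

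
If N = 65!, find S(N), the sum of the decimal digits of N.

65! = 8247650592082470666723170306785496252186258551345437492922123134388955774976000000000000000
Sum of its 91 digits: 351.

351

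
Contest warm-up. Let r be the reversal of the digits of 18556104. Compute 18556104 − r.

-21609477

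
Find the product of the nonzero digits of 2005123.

2×5×1×2×3 = 60

60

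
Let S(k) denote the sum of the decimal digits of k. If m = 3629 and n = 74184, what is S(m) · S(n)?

S(3629) = 3+6+2+9 = 20.
S(74184) = 7+4+1+8+4 = 24.
20 · 24 = 480.

480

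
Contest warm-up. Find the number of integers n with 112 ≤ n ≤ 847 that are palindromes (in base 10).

The integers in [112, 847] that are palindromes (in base 10): 121, 131, 141, 151, 161, 171, …, 828, 838.
72 qualify.

72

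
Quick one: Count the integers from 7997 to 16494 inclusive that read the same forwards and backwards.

The integers in [7997, 16494] that read the same forwards and backwards: 7997, 8008, 8118, 8228, 8338, 8448, …, 16361, 16461.
86 qualify.

86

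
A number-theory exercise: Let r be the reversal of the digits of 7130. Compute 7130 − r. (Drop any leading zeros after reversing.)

Reverse of 7130 is 317.
7130 − 317 = 6813

6813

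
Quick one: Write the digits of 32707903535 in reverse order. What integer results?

53530970723

Reversing 32707903535 gives 53530970723.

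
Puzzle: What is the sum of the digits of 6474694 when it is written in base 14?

31

6474694 in base 14 is C07822.
Digit sum: 12+0+7+8+2+2 = 31.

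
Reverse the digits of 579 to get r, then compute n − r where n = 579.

-396

Reverse of 579 is 975.
579 − 975 = -396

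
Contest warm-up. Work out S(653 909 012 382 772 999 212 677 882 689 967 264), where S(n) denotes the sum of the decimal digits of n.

6+5+3+9+0+9+0+1+2+3+8+2+7+7+2+9+9+9+2+1+2+6+7+7+8+8+2+6+8+9+9+6+7+2+6+4 = 191

191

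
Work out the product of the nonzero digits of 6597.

6×5×9×7 = 1890

1890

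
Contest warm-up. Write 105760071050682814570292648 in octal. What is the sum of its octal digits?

105760071050682814570292648 in base 8 is 53573441702245307366732362650.
Digit sum: 5+3+5+7+3+4+4+1+7+0+2+2+4+5+3+0+7+3+6+6+7+3+2+3+6+2+6+5+0 = 111.

111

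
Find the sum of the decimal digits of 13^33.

181

13^33 = 5756130429098929077956071497934208653
Sum of its 37 digits: 181.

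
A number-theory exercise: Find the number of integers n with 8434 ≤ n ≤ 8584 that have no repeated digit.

The integers in [8434, 8584] that have no repeated digit: 8435, 8436, 8437, 8439, 8450, 8451, …, 8576, 8579.
81 qualify.

81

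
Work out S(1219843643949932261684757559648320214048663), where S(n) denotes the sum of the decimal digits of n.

199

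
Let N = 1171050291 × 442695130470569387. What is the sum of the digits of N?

108

1171050291 × 442695130470569387 = 518418261361843247582041617
Sum of its 27 digits: 108.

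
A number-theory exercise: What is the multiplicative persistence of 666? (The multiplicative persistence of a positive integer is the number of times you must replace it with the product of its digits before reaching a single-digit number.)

666 → 216 → 12 → 2 (3 steps)

3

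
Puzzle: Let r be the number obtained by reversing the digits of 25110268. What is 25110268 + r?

Reverse of 25110268 is 86201152.
25110268 + 86201152 = 111311420

111311420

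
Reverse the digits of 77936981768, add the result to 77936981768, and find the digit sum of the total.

61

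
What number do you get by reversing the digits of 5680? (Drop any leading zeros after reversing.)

865

Reversing 5680 gives 865.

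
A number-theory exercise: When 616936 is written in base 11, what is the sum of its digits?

26

616936 in base 11 is 391571.
Digit sum: 3+9+1+5+7+1 = 26.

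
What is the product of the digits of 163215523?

1×6×3×2×1×5×5×2×3 = 5400

5400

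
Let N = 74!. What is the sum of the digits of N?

378

74! = 330788544151938641225953028221253782145683251820934971170611926835411235700971565459250872320000000000000000
Sum of its 108 digits: 378.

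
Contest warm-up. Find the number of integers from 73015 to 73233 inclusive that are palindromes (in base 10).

2

The integers in [73015, 73233] that are palindromes (in base 10): 73037, 73137.
2 qualify.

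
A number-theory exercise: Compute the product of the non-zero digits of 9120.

9×1×2 = 18

18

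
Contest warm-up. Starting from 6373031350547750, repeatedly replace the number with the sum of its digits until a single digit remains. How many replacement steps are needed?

3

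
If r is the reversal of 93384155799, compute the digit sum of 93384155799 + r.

45

Reversal of 93384155799 is 99755148339; 93384155799 + 99755148339 = 193139304138.
Digit sum of 193139304138: 1+9+3+1+3+9+3+0+4+1+3+8 = 45.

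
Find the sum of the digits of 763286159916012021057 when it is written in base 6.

72

763286159916012021057 in base 6 is 425030313055434521532510213.
Digit sum: 4+2+5+0+3+0+3+1+3+0+5+5+4+3+4+5+2+1+5+3+2+5+1+0+2+1+3 = 72.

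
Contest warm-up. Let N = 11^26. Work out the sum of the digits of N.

112

11^26 = 1191817653772720942460132761
Sum of its 28 digits: 112.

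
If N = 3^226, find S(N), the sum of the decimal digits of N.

468

3^226 = 675155121849745212129793196759870681725592001960937203444022441244641816765582369161757600591162976283304329
Sum of its 108 digits: 468.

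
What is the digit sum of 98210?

9+8+2+1+0 = 20

20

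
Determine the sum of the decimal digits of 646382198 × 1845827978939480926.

137

646382198 × 1845827978939480926 = 1193110346156799389926955348
Sum of its 28 digits: 137.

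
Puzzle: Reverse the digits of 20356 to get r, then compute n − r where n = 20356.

Reverse of 20356 is 65302.
20356 − 65302 = -44946

-44946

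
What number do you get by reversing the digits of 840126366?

663621048

Reversing 840126366 gives 663621048.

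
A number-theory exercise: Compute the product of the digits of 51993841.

5×1×9×9×3×8×4×1 = 38880

38880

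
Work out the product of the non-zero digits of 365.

90

3×6×5 = 90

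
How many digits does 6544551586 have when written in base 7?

12

6544551586 in base 7 is 321115525216, which has 12 digits.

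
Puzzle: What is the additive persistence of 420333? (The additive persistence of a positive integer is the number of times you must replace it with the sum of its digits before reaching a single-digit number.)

420333 → 15 → 6 (2 steps)

2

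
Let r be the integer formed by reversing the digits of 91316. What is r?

61319

Reversing 91316 gives 61319.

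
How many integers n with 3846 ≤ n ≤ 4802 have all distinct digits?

481

The integers in [3846, 4802] that have all distinct digits: 3846, 3847, 3849, 3850, 3851, 3852, …, 4801, 4802.
481 qualify.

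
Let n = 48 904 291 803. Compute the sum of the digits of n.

4+8+9+0+4+2+9+1+8+0+3 = 48

48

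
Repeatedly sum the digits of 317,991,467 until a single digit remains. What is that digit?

2

3+1+7+9+9+1+4+6+7 = 47
4+7 = 11
1+1 = 2
(Equivalently, 317,991,467 mod 9 = 2.)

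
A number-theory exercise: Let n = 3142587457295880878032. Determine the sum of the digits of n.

106

3+1+4+2+5+8+7+4+5+7+2+9+5+8+8+0+8+7+8+0+3+2 = 106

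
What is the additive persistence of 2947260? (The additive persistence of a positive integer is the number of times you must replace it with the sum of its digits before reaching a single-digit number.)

2

2947260 → 30 → 3 (2 steps)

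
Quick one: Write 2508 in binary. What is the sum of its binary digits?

6

2508 in base 2 is 100111001100.
Digit sum: 1+0+0+1+1+1+0+0+1+1+0+0 = 6.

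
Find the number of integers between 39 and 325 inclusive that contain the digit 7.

55

The integers in [39, 325] that contain the digit 7: 47, 57, 67, 70, 71, 72, …, 307, 317.
55 qualify.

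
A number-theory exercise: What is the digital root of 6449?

6+4+4+9 = 23
2+3 = 5
(Equivalently, 6449 mod 9 = 5.)

5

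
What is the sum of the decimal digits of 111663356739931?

1+1+1+6+6+3+3+5+6+7+3+9+9+3+1 = 64

64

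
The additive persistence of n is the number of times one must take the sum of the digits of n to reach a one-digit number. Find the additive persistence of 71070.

2

71070 → 15 → 6 (2 steps)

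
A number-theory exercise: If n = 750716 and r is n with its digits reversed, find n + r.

Reverse of 750716 is 617057.
750716 + 617057 = 1367773

1367773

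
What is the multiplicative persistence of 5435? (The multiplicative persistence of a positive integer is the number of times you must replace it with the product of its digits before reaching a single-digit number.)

2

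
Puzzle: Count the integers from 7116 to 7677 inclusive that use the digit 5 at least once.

191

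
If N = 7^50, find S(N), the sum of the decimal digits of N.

184

7^50 = 1798465042647412146620280340569649349251249
Sum of its 43 digits: 184.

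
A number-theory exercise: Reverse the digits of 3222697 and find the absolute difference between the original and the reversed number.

4739526

Reverse of 3222697 is 7962223.
|3222697 − 7962223| = 4739526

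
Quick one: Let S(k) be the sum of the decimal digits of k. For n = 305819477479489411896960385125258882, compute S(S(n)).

First digit sum: 186.
1+8+6 = 15.

15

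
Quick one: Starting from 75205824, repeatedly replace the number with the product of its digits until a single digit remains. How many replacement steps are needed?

75205824 → 0 (1 step)

1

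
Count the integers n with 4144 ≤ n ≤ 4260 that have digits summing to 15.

12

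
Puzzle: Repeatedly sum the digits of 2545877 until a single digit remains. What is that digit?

2+5+4+5+8+7+7 = 38
3+8 = 11
1+1 = 2

2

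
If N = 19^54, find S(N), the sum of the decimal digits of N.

19^54 = 1129001324578697586834677702350194330797437762674602085830056130299321
Sum of its 70 digits: 298.

298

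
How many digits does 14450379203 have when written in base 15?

9

14450379203 in base 15 is 598948C88, which has 9 digits.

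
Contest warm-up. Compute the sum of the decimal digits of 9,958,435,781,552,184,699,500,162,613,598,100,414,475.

180

9+9+5+8+4+3+5+7+8+1+5+5+2+1+8+4+6+9+9+5+0+0+1+6+2+6+1+3+5+9+8+1+0+0+4+1+4+4+7+5 = 180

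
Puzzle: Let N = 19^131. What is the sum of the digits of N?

19^131 = 328640985936586175325426692433934528528254849606842104290621822251802963408325022423210406291711686429138392863087232265005305371943610519457953043307690618567098556619
Sum of its 168 digits: 712.

712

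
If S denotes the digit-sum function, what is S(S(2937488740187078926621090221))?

First digit sum: 123.
1+2+3 = 6.

6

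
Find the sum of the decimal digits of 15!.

15! = 1307674368000
Sum of its 13 digits: 45.

45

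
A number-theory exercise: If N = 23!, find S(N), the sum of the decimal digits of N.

23! = 25852016738884976640000
Sum of its 23 digits: 99.

99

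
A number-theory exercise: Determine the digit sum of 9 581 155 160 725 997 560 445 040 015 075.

9+5+8+1+1+5+5+1+6+0+7+2+5+9+9+7+5+6+0+4+4+5+0+4+0+0+1+5+0+7+5 = 126

126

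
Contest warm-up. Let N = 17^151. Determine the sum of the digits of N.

17^151 = 627750587913620348268090553443567838127027230286753917528064566723168141200351214057503430482366332066015316410987469474881280782238055854711178375528302281207977023768167417690366277233
Sum of its 186 digits: 782.

782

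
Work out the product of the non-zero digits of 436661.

4×3×6×6×6×1 = 2592

2592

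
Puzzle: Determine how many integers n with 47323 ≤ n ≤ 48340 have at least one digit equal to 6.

273

The integers in [47323, 48340] that have at least one digit equal to 6: 47326, 47336, 47346, 47356, 47360, 47361, …, 48326, 48336.
273 qualify.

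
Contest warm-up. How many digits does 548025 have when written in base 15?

5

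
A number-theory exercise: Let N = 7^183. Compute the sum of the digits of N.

604

7^183 = 44971908938350550203690037845046502858910712208821747267590169606165280652717530801503529268103662016668696336336122037734100478204746341255232210040244343
Sum of its 155 digits: 604.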